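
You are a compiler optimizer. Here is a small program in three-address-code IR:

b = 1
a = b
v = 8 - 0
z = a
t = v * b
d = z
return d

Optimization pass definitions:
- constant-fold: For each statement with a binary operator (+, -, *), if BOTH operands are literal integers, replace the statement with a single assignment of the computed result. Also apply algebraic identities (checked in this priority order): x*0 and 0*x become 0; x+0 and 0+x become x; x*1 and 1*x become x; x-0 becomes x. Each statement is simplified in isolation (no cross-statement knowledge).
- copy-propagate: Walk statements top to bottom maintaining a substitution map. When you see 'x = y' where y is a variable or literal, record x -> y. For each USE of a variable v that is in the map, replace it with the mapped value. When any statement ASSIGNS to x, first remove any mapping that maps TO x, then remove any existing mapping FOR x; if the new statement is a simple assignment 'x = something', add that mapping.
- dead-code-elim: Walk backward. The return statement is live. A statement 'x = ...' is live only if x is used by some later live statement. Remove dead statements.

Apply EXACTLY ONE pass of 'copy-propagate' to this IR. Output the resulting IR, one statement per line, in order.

Applying copy-propagate statement-by-statement:
  [1] b = 1  (unchanged)
  [2] a = b  -> a = 1
  [3] v = 8 - 0  (unchanged)
  [4] z = a  -> z = 1
  [5] t = v * b  -> t = v * 1
  [6] d = z  -> d = 1
  [7] return d  -> return 1
Result (7 stmts):
  b = 1
  a = 1
  v = 8 - 0
  z = 1
  t = v * 1
  d = 1
  return 1

Answer: b = 1
a = 1
v = 8 - 0
z = 1
t = v * 1
d = 1
return 1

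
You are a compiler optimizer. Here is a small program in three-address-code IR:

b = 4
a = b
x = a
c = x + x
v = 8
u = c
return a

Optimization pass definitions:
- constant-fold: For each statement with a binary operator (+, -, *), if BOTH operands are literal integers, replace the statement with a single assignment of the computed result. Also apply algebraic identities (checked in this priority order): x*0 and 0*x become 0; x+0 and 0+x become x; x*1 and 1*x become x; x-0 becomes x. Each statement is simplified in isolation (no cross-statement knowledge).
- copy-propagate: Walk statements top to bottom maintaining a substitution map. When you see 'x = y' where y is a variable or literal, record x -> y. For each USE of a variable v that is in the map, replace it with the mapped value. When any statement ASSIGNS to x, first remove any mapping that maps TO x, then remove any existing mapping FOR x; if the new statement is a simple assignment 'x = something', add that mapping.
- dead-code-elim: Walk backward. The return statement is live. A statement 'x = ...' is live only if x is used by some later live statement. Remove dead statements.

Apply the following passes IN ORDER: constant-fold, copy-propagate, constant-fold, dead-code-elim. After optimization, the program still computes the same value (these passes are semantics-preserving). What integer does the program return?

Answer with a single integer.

Initial IR:
  b = 4
  a = b
  x = a
  c = x + x
  v = 8
  u = c
  return a
After constant-fold (7 stmts):
  b = 4
  a = b
  x = a
  c = x + x
  v = 8
  u = c
  return a
After copy-propagate (7 stmts):
  b = 4
  a = 4
  x = 4
  c = 4 + 4
  v = 8
  u = c
  return 4
After constant-fold (7 stmts):
  b = 4
  a = 4
  x = 4
  c = 8
  v = 8
  u = c
  return 4
After dead-code-elim (1 stmts):
  return 4
Evaluate:
  b = 4  =>  b = 4
  a = b  =>  a = 4
  x = a  =>  x = 4
  c = x + x  =>  c = 8
  v = 8  =>  v = 8
  u = c  =>  u = 8
  return a = 4

Answer: 4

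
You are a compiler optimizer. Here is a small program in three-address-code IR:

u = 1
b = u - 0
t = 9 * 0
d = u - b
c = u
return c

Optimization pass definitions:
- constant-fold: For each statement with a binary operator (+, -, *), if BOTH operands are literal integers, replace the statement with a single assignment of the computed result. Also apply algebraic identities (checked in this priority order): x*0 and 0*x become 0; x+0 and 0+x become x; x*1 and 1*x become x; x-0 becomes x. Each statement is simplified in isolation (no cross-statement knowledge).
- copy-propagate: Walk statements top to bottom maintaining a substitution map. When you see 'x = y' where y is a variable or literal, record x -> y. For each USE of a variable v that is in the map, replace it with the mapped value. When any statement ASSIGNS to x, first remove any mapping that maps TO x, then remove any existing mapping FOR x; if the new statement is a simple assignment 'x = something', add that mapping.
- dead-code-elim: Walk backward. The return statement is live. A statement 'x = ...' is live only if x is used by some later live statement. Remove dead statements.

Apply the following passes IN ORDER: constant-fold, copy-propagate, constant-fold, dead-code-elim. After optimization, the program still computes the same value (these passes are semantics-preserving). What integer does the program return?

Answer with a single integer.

Initial IR:
  u = 1
  b = u - 0
  t = 9 * 0
  d = u - b
  c = u
  return c
After constant-fold (6 stmts):
  u = 1
  b = u
  t = 0
  d = u - b
  c = u
  return c
After copy-propagate (6 stmts):
  u = 1
  b = 1
  t = 0
  d = 1 - 1
  c = 1
  return 1
After constant-fold (6 stmts):
  u = 1
  b = 1
  t = 0
  d = 0
  c = 1
  return 1
After dead-code-elim (1 stmts):
  return 1
Evaluate:
  u = 1  =>  u = 1
  b = u - 0  =>  b = 1
  t = 9 * 0  =>  t = 0
  d = u - b  =>  d = 0
  c = u  =>  c = 1
  return c = 1

Answer: 1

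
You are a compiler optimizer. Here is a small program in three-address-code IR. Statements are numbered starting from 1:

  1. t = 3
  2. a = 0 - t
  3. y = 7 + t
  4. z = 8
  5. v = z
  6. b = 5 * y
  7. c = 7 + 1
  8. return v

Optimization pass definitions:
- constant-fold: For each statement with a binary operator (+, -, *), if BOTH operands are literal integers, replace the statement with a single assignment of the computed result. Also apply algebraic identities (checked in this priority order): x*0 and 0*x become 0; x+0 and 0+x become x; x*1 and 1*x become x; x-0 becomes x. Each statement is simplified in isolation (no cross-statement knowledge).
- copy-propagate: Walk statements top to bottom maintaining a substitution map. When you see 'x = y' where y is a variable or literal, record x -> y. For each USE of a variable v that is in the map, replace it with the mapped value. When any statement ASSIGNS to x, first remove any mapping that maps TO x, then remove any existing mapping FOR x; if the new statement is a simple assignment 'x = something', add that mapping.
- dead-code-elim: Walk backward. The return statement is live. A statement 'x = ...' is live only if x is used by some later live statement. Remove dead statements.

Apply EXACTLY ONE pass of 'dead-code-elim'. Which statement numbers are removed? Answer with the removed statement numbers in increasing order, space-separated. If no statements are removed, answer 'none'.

Answer: 1 2 3 6 7

Derivation:
Backward liveness scan:
Stmt 1 't = 3': DEAD (t not in live set [])
Stmt 2 'a = 0 - t': DEAD (a not in live set [])
Stmt 3 'y = 7 + t': DEAD (y not in live set [])
Stmt 4 'z = 8': KEEP (z is live); live-in = []
Stmt 5 'v = z': KEEP (v is live); live-in = ['z']
Stmt 6 'b = 5 * y': DEAD (b not in live set ['v'])
Stmt 7 'c = 7 + 1': DEAD (c not in live set ['v'])
Stmt 8 'return v': KEEP (return); live-in = ['v']
Removed statement numbers: [1, 2, 3, 6, 7]
Surviving IR:
  z = 8
  v = z
  return v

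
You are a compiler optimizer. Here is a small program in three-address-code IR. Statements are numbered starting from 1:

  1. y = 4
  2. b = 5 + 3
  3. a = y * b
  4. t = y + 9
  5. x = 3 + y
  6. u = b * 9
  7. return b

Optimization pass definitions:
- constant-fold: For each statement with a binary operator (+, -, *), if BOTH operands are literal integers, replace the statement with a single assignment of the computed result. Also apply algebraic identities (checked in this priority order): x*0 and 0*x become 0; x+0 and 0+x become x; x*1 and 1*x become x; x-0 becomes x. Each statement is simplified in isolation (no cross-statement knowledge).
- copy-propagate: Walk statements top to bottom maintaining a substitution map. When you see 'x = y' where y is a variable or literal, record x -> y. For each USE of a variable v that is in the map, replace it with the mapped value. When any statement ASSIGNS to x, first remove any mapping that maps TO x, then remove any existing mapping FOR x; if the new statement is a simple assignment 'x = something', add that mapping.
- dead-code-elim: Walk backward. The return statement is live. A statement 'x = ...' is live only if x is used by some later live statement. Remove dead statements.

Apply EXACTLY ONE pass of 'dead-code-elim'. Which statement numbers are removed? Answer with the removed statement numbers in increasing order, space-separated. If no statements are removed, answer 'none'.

Backward liveness scan:
Stmt 1 'y = 4': DEAD (y not in live set [])
Stmt 2 'b = 5 + 3': KEEP (b is live); live-in = []
Stmt 3 'a = y * b': DEAD (a not in live set ['b'])
Stmt 4 't = y + 9': DEAD (t not in live set ['b'])
Stmt 5 'x = 3 + y': DEAD (x not in live set ['b'])
Stmt 6 'u = b * 9': DEAD (u not in live set ['b'])
Stmt 7 'return b': KEEP (return); live-in = ['b']
Removed statement numbers: [1, 3, 4, 5, 6]
Surviving IR:
  b = 5 + 3
  return b

Answer: 1 3 4 5 6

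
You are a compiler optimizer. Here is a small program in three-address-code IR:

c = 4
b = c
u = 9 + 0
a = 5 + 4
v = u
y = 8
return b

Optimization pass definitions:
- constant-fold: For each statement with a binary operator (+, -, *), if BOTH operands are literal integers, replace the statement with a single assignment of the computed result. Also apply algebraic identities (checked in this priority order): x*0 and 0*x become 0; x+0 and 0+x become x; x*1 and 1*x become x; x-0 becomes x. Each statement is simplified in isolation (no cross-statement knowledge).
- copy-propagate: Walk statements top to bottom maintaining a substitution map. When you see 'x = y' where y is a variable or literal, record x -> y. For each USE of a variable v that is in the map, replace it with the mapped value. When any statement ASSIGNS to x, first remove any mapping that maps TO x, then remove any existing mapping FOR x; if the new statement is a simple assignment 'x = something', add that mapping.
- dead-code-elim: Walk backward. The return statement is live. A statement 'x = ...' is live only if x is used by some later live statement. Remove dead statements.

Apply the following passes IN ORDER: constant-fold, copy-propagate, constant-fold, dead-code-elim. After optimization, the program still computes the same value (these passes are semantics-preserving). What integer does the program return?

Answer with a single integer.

Initial IR:
  c = 4
  b = c
  u = 9 + 0
  a = 5 + 4
  v = u
  y = 8
  return b
After constant-fold (7 stmts):
  c = 4
  b = c
  u = 9
  a = 9
  v = u
  y = 8
  return b
After copy-propagate (7 stmts):
  c = 4
  b = 4
  u = 9
  a = 9
  v = 9
  y = 8
  return 4
After constant-fold (7 stmts):
  c = 4
  b = 4
  u = 9
  a = 9
  v = 9
  y = 8
  return 4
After dead-code-elim (1 stmts):
  return 4
Evaluate:
  c = 4  =>  c = 4
  b = c  =>  b = 4
  u = 9 + 0  =>  u = 9
  a = 5 + 4  =>  a = 9
  v = u  =>  v = 9
  y = 8  =>  y = 8
  return b = 4

Answer: 4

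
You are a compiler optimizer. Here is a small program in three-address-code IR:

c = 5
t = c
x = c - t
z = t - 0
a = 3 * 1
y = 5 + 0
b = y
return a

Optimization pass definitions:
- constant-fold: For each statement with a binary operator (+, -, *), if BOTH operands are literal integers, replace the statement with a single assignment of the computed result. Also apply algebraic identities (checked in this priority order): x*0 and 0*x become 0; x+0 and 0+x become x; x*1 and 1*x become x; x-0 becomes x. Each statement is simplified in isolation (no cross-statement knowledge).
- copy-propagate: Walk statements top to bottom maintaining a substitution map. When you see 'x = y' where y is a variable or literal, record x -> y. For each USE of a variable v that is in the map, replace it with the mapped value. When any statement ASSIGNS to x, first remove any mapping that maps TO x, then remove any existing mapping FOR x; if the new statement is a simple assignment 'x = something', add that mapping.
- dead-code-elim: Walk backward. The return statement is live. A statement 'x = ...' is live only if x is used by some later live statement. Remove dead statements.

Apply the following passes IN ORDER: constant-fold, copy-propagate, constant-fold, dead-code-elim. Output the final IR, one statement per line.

Initial IR:
  c = 5
  t = c
  x = c - t
  z = t - 0
  a = 3 * 1
  y = 5 + 0
  b = y
  return a
After constant-fold (8 stmts):
  c = 5
  t = c
  x = c - t
  z = t
  a = 3
  y = 5
  b = y
  return a
After copy-propagate (8 stmts):
  c = 5
  t = 5
  x = 5 - 5
  z = 5
  a = 3
  y = 5
  b = 5
  return 3
After constant-fold (8 stmts):
  c = 5
  t = 5
  x = 0
  z = 5
  a = 3
  y = 5
  b = 5
  return 3
After dead-code-elim (1 stmts):
  return 3

Answer: return 3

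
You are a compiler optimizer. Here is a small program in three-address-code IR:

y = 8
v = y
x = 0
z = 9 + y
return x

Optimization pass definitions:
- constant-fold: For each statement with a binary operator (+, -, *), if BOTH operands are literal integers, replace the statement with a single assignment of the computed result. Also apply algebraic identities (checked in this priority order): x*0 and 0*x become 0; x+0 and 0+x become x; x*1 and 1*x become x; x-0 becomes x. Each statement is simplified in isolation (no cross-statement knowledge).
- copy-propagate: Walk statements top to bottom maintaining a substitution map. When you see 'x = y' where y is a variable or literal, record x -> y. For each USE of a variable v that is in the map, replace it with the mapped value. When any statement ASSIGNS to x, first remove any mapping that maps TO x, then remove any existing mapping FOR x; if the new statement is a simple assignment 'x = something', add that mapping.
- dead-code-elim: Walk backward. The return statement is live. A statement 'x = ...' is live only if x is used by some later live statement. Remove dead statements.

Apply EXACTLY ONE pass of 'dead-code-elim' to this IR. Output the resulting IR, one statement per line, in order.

Applying dead-code-elim statement-by-statement:
  [5] return x  -> KEEP (return); live=['x']
  [4] z = 9 + y  -> DEAD (z not live)
  [3] x = 0  -> KEEP; live=[]
  [2] v = y  -> DEAD (v not live)
  [1] y = 8  -> DEAD (y not live)
Result (2 stmts):
  x = 0
  return x

Answer: x = 0
return x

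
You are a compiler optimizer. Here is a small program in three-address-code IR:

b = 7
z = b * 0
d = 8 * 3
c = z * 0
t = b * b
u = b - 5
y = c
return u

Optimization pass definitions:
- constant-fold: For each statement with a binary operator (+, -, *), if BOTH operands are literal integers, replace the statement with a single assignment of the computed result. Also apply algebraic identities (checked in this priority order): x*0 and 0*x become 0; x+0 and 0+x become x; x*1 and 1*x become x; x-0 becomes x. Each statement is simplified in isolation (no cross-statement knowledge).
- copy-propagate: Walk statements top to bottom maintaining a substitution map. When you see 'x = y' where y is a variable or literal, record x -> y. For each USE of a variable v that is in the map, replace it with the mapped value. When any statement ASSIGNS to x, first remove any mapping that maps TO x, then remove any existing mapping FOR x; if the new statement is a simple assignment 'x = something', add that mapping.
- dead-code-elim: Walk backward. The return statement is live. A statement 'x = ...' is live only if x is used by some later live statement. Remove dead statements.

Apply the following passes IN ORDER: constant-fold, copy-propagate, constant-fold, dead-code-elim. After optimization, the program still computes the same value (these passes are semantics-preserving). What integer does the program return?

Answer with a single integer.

Answer: 2

Derivation:
Initial IR:
  b = 7
  z = b * 0
  d = 8 * 3
  c = z * 0
  t = b * b
  u = b - 5
  y = c
  return u
After constant-fold (8 stmts):
  b = 7
  z = 0
  d = 24
  c = 0
  t = b * b
  u = b - 5
  y = c
  return u
After copy-propagate (8 stmts):
  b = 7
  z = 0
  d = 24
  c = 0
  t = 7 * 7
  u = 7 - 5
  y = 0
  return u
After constant-fold (8 stmts):
  b = 7
  z = 0
  d = 24
  c = 0
  t = 49
  u = 2
  y = 0
  return u
After dead-code-elim (2 stmts):
  u = 2
  return u
Evaluate:
  b = 7  =>  b = 7
  z = b * 0  =>  z = 0
  d = 8 * 3  =>  d = 24
  c = z * 0  =>  c = 0
  t = b * b  =>  t = 49
  u = b - 5  =>  u = 2
  y = c  =>  y = 0
  return u = 2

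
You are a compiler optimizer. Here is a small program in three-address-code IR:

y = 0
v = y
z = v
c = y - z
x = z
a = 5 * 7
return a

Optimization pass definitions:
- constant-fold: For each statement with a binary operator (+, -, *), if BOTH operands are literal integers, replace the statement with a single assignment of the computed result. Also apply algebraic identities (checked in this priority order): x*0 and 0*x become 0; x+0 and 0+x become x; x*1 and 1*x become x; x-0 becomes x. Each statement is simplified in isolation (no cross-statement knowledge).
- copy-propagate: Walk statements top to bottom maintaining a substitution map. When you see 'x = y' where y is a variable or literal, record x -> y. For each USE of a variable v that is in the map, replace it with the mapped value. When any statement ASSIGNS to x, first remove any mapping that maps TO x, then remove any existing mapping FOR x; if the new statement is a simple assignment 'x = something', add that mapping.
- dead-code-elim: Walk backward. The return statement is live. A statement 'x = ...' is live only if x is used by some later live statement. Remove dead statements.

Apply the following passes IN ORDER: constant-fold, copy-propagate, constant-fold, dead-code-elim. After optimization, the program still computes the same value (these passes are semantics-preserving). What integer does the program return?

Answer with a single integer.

Answer: 35

Derivation:
Initial IR:
  y = 0
  v = y
  z = v
  c = y - z
  x = z
  a = 5 * 7
  return a
After constant-fold (7 stmts):
  y = 0
  v = y
  z = v
  c = y - z
  x = z
  a = 35
  return a
After copy-propagate (7 stmts):
  y = 0
  v = 0
  z = 0
  c = 0 - 0
  x = 0
  a = 35
  return 35
After constant-fold (7 stmts):
  y = 0
  v = 0
  z = 0
  c = 0
  x = 0
  a = 35
  return 35
After dead-code-elim (1 stmts):
  return 35
Evaluate:
  y = 0  =>  y = 0
  v = y  =>  v = 0
  z = v  =>  z = 0
  c = y - z  =>  c = 0
  x = z  =>  x = 0
  a = 5 * 7  =>  a = 35
  return a = 35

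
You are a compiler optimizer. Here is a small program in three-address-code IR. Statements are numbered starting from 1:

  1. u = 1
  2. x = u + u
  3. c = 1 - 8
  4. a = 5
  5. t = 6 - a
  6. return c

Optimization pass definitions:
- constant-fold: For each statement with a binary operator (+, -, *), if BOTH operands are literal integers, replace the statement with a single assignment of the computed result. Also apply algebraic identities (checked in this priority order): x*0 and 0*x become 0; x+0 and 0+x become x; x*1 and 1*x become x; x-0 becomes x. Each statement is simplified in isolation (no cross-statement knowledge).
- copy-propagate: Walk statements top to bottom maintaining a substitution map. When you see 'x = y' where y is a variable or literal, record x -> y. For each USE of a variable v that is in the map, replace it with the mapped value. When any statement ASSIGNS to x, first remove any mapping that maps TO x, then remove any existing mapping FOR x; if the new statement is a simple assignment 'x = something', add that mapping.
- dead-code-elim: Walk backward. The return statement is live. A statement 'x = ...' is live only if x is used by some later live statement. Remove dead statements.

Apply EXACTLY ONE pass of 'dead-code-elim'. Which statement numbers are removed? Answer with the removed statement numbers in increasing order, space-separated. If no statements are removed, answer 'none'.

Answer: 1 2 4 5

Derivation:
Backward liveness scan:
Stmt 1 'u = 1': DEAD (u not in live set [])
Stmt 2 'x = u + u': DEAD (x not in live set [])
Stmt 3 'c = 1 - 8': KEEP (c is live); live-in = []
Stmt 4 'a = 5': DEAD (a not in live set ['c'])
Stmt 5 't = 6 - a': DEAD (t not in live set ['c'])
Stmt 6 'return c': KEEP (return); live-in = ['c']
Removed statement numbers: [1, 2, 4, 5]
Surviving IR:
  c = 1 - 8
  return c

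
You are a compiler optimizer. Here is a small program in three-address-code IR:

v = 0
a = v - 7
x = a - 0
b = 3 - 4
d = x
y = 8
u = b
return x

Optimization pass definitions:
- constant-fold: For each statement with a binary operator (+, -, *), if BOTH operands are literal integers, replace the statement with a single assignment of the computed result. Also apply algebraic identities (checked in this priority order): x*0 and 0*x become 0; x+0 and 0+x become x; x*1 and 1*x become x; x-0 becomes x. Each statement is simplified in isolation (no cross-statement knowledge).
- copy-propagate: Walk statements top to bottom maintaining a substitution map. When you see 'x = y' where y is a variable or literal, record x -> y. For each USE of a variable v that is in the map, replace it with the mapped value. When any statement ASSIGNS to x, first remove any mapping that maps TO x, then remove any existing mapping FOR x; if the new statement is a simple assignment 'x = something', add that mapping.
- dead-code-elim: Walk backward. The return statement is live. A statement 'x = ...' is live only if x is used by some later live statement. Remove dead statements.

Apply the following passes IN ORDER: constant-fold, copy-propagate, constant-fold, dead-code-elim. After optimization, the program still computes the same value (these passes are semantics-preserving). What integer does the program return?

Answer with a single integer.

Answer: -7

Derivation:
Initial IR:
  v = 0
  a = v - 7
  x = a - 0
  b = 3 - 4
  d = x
  y = 8
  u = b
  return x
After constant-fold (8 stmts):
  v = 0
  a = v - 7
  x = a
  b = -1
  d = x
  y = 8
  u = b
  return x
After copy-propagate (8 stmts):
  v = 0
  a = 0 - 7
  x = a
  b = -1
  d = a
  y = 8
  u = -1
  return a
After constant-fold (8 stmts):
  v = 0
  a = -7
  x = a
  b = -1
  d = a
  y = 8
  u = -1
  return a
After dead-code-elim (2 stmts):
  a = -7
  return a
Evaluate:
  v = 0  =>  v = 0
  a = v - 7  =>  a = -7
  x = a - 0  =>  x = -7
  b = 3 - 4  =>  b = -1
  d = x  =>  d = -7
  y = 8  =>  y = 8
  u = b  =>  u = -1
  return x = -7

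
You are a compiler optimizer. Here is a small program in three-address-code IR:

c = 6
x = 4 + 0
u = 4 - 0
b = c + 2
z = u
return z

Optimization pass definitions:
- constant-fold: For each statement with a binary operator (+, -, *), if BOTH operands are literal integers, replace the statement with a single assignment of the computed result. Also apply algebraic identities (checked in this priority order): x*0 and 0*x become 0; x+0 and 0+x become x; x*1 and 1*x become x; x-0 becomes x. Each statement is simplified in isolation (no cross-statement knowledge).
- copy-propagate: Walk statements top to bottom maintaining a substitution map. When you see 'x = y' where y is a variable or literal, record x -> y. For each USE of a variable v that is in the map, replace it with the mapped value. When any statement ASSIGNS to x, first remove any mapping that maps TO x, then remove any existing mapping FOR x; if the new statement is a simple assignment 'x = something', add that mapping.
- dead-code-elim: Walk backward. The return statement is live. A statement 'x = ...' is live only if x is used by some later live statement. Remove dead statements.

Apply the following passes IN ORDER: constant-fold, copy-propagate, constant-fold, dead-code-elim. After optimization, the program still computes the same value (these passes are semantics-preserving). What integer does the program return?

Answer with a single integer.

Answer: 4

Derivation:
Initial IR:
  c = 6
  x = 4 + 0
  u = 4 - 0
  b = c + 2
  z = u
  return z
After constant-fold (6 stmts):
  c = 6
  x = 4
  u = 4
  b = c + 2
  z = u
  return z
After copy-propagate (6 stmts):
  c = 6
  x = 4
  u = 4
  b = 6 + 2
  z = 4
  return 4
After constant-fold (6 stmts):
  c = 6
  x = 4
  u = 4
  b = 8
  z = 4
  return 4
After dead-code-elim (1 stmts):
  return 4
Evaluate:
  c = 6  =>  c = 6
  x = 4 + 0  =>  x = 4
  u = 4 - 0  =>  u = 4
  b = c + 2  =>  b = 8
  z = u  =>  z = 4
  return z = 4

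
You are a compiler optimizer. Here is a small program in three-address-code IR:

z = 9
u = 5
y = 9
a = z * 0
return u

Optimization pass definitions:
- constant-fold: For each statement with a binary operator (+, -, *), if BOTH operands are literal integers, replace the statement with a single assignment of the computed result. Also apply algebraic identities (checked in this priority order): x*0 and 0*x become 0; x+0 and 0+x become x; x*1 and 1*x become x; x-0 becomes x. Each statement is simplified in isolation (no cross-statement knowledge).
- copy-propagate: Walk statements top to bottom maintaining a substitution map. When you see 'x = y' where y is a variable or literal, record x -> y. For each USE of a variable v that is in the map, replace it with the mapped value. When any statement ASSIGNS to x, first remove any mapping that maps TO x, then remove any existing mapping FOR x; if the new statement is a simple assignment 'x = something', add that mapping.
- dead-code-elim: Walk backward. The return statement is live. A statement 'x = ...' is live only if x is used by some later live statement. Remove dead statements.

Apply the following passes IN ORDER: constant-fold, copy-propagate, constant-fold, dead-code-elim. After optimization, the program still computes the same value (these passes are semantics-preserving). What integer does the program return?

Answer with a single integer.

Answer: 5

Derivation:
Initial IR:
  z = 9
  u = 5
  y = 9
  a = z * 0
  return u
After constant-fold (5 stmts):
  z = 9
  u = 5
  y = 9
  a = 0
  return u
After copy-propagate (5 stmts):
  z = 9
  u = 5
  y = 9
  a = 0
  return 5
After constant-fold (5 stmts):
  z = 9
  u = 5
  y = 9
  a = 0
  return 5
After dead-code-elim (1 stmts):
  return 5
Evaluate:
  z = 9  =>  z = 9
  u = 5  =>  u = 5
  y = 9  =>  y = 9
  a = z * 0  =>  a = 0
  return u = 5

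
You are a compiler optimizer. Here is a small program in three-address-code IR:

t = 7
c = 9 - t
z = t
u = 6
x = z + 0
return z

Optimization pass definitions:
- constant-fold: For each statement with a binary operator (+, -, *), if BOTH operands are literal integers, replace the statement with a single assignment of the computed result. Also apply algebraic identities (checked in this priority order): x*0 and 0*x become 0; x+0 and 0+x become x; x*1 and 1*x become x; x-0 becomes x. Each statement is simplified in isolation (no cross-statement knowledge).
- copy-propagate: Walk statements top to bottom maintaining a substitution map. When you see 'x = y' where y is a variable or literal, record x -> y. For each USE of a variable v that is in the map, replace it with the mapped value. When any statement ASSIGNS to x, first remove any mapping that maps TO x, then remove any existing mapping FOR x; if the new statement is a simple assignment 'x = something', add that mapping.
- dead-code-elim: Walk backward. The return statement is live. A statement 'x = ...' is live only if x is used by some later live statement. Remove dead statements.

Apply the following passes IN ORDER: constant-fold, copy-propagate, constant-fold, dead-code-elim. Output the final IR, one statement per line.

Answer: return 7

Derivation:
Initial IR:
  t = 7
  c = 9 - t
  z = t
  u = 6
  x = z + 0
  return z
After constant-fold (6 stmts):
  t = 7
  c = 9 - t
  z = t
  u = 6
  x = z
  return z
After copy-propagate (6 stmts):
  t = 7
  c = 9 - 7
  z = 7
  u = 6
  x = 7
  return 7
After constant-fold (6 stmts):
  t = 7
  c = 2
  z = 7
  u = 6
  x = 7
  return 7
After dead-code-elim (1 stmts):
  return 7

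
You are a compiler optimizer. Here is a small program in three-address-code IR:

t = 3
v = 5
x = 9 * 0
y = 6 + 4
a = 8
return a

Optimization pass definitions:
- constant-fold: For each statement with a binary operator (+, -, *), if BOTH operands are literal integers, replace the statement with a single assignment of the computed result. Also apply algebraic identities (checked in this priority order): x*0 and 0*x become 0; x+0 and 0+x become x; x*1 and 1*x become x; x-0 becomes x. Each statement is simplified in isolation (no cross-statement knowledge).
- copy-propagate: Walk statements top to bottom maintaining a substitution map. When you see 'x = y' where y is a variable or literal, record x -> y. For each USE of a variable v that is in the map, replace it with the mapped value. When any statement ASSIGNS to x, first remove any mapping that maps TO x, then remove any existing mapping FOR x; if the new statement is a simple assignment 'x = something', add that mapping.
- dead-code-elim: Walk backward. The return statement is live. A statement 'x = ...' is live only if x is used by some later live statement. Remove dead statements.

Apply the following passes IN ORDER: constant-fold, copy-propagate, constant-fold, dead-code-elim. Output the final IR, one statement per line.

Initial IR:
  t = 3
  v = 5
  x = 9 * 0
  y = 6 + 4
  a = 8
  return a
After constant-fold (6 stmts):
  t = 3
  v = 5
  x = 0
  y = 10
  a = 8
  return a
After copy-propagate (6 stmts):
  t = 3
  v = 5
  x = 0
  y = 10
  a = 8
  return 8
After constant-fold (6 stmts):
  t = 3
  v = 5
  x = 0
  y = 10
  a = 8
  return 8
After dead-code-elim (1 stmts):
  return 8

Answer: return 8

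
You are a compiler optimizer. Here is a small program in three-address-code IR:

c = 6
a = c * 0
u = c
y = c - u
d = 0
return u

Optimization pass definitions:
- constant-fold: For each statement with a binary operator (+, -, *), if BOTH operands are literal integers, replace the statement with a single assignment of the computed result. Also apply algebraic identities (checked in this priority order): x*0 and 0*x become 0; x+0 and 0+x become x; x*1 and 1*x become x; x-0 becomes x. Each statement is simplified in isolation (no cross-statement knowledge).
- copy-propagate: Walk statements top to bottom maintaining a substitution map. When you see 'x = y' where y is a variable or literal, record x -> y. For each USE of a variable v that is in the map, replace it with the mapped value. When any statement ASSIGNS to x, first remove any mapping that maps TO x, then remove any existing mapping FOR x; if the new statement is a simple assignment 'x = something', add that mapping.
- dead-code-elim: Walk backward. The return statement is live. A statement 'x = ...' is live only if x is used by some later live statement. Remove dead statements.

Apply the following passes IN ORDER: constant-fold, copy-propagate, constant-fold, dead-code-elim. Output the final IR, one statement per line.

Initial IR:
  c = 6
  a = c * 0
  u = c
  y = c - u
  d = 0
  return u
After constant-fold (6 stmts):
  c = 6
  a = 0
  u = c
  y = c - u
  d = 0
  return u
After copy-propagate (6 stmts):
  c = 6
  a = 0
  u = 6
  y = 6 - 6
  d = 0
  return 6
After constant-fold (6 stmts):
  c = 6
  a = 0
  u = 6
  y = 0
  d = 0
  return 6
After dead-code-elim (1 stmts):
  return 6

Answer: return 6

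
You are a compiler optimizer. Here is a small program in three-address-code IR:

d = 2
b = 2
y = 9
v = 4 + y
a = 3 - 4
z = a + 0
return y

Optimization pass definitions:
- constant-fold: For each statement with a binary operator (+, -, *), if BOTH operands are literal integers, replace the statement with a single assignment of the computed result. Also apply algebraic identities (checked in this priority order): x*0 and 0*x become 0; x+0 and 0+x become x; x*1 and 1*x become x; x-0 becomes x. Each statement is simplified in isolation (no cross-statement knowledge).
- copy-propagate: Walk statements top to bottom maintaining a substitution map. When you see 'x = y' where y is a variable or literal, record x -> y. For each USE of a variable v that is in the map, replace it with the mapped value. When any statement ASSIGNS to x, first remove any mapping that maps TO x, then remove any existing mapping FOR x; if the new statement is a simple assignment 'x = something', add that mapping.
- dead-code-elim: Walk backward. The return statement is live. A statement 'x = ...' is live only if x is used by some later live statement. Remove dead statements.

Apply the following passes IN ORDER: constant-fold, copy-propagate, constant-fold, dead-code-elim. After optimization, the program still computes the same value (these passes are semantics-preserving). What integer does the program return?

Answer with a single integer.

Answer: 9

Derivation:
Initial IR:
  d = 2
  b = 2
  y = 9
  v = 4 + y
  a = 3 - 4
  z = a + 0
  return y
After constant-fold (7 stmts):
  d = 2
  b = 2
  y = 9
  v = 4 + y
  a = -1
  z = a
  return y
After copy-propagate (7 stmts):
  d = 2
  b = 2
  y = 9
  v = 4 + 9
  a = -1
  z = -1
  return 9
After constant-fold (7 stmts):
  d = 2
  b = 2
  y = 9
  v = 13
  a = -1
  z = -1
  return 9
After dead-code-elim (1 stmts):
  return 9
Evaluate:
  d = 2  =>  d = 2
  b = 2  =>  b = 2
  y = 9  =>  y = 9
  v = 4 + y  =>  v = 13
  a = 3 - 4  =>  a = -1
  z = a + 0  =>  z = -1
  return y = 9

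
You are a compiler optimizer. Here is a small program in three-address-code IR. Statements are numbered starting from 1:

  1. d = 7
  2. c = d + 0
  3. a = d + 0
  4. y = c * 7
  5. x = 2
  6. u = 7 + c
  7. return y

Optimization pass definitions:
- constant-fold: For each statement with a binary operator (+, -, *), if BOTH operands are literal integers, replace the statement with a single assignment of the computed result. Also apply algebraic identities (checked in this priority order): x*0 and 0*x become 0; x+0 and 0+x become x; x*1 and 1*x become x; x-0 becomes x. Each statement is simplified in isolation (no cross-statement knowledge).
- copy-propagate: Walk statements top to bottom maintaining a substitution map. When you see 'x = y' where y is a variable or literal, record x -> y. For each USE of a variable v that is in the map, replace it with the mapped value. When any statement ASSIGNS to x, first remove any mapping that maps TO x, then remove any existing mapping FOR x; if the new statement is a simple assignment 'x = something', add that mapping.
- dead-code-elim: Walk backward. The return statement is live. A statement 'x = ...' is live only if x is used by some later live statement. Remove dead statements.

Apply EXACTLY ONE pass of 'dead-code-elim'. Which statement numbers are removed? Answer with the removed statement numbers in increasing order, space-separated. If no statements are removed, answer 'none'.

Answer: 3 5 6

Derivation:
Backward liveness scan:
Stmt 1 'd = 7': KEEP (d is live); live-in = []
Stmt 2 'c = d + 0': KEEP (c is live); live-in = ['d']
Stmt 3 'a = d + 0': DEAD (a not in live set ['c'])
Stmt 4 'y = c * 7': KEEP (y is live); live-in = ['c']
Stmt 5 'x = 2': DEAD (x not in live set ['y'])
Stmt 6 'u = 7 + c': DEAD (u not in live set ['y'])
Stmt 7 'return y': KEEP (return); live-in = ['y']
Removed statement numbers: [3, 5, 6]
Surviving IR:
  d = 7
  c = d + 0
  y = c * 7
  return y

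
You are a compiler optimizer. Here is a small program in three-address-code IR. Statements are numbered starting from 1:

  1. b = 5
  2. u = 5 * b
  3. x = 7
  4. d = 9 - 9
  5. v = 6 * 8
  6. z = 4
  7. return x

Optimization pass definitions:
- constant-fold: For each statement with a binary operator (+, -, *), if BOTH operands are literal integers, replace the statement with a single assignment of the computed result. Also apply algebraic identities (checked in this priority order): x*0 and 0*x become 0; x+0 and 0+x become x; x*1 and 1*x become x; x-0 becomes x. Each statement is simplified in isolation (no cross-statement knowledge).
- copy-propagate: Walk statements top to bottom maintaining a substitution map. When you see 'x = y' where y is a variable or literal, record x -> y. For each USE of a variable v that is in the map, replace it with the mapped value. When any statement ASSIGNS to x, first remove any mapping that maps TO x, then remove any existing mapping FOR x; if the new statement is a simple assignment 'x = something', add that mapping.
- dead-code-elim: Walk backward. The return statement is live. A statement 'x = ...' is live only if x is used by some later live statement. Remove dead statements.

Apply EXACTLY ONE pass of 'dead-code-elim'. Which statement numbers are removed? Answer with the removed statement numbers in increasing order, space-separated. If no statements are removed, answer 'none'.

Backward liveness scan:
Stmt 1 'b = 5': DEAD (b not in live set [])
Stmt 2 'u = 5 * b': DEAD (u not in live set [])
Stmt 3 'x = 7': KEEP (x is live); live-in = []
Stmt 4 'd = 9 - 9': DEAD (d not in live set ['x'])
Stmt 5 'v = 6 * 8': DEAD (v not in live set ['x'])
Stmt 6 'z = 4': DEAD (z not in live set ['x'])
Stmt 7 'return x': KEEP (return); live-in = ['x']
Removed statement numbers: [1, 2, 4, 5, 6]
Surviving IR:
  x = 7
  return x

Answer: 1 2 4 5 6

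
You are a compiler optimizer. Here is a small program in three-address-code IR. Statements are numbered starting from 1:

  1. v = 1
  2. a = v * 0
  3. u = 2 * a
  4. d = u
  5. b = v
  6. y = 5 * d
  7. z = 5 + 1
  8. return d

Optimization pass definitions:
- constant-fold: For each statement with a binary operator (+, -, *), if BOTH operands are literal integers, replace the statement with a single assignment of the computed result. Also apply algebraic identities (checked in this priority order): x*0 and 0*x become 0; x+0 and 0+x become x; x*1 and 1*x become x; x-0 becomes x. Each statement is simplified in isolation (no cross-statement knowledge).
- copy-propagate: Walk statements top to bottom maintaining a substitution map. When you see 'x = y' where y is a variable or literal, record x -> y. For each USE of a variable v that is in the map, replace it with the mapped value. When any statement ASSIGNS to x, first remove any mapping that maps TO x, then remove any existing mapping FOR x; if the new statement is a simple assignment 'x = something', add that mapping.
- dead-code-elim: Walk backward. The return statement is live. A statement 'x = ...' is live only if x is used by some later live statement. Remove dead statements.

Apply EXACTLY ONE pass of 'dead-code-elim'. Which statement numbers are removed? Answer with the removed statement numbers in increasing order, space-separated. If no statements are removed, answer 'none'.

Backward liveness scan:
Stmt 1 'v = 1': KEEP (v is live); live-in = []
Stmt 2 'a = v * 0': KEEP (a is live); live-in = ['v']
Stmt 3 'u = 2 * a': KEEP (u is live); live-in = ['a']
Stmt 4 'd = u': KEEP (d is live); live-in = ['u']
Stmt 5 'b = v': DEAD (b not in live set ['d'])
Stmt 6 'y = 5 * d': DEAD (y not in live set ['d'])
Stmt 7 'z = 5 + 1': DEAD (z not in live set ['d'])
Stmt 8 'return d': KEEP (return); live-in = ['d']
Removed statement numbers: [5, 6, 7]
Surviving IR:
  v = 1
  a = v * 0
  u = 2 * a
  d = u
  return d

Answer: 5 6 7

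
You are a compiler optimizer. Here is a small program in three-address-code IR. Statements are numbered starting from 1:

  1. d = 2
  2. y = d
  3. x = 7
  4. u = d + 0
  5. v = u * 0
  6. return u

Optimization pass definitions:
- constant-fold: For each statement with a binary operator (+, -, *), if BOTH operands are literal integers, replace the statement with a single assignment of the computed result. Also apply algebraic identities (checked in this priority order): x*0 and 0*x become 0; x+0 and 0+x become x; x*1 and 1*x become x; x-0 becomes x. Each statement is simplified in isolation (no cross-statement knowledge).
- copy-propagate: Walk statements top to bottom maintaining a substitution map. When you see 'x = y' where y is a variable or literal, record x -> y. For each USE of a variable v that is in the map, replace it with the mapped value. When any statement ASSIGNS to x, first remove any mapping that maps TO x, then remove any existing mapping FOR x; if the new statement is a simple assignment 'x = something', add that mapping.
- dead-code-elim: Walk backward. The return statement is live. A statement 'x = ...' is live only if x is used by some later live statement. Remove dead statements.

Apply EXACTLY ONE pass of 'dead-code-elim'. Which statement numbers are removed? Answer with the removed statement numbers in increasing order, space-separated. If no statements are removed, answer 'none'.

Answer: 2 3 5

Derivation:
Backward liveness scan:
Stmt 1 'd = 2': KEEP (d is live); live-in = []
Stmt 2 'y = d': DEAD (y not in live set ['d'])
Stmt 3 'x = 7': DEAD (x not in live set ['d'])
Stmt 4 'u = d + 0': KEEP (u is live); live-in = ['d']
Stmt 5 'v = u * 0': DEAD (v not in live set ['u'])
Stmt 6 'return u': KEEP (return); live-in = ['u']
Removed statement numbers: [2, 3, 5]
Surviving IR:
  d = 2
  u = d + 0
  return u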